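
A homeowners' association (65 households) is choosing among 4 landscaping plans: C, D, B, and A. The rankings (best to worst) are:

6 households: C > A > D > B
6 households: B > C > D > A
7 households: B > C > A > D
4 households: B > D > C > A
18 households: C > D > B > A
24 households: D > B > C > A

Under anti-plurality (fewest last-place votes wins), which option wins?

C

Last-place votes: C 0, D 7, B 6, A 52.
C is ranked last by the fewest voters, so C wins.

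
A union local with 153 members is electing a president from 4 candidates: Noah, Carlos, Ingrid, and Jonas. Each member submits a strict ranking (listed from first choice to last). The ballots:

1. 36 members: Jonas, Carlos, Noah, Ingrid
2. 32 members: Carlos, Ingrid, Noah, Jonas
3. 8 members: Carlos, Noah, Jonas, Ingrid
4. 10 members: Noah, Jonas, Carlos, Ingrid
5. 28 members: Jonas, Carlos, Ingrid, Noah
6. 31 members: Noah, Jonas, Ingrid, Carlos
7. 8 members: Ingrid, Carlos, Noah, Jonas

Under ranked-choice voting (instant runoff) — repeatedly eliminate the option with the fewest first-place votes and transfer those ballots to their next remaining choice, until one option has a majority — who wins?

Round 1: Noah 41, Carlos 40, Ingrid 8, Jonas 64. Eliminate Ingrid.
Round 2: Noah 41, Carlos 48, Jonas 64. Eliminate Noah.
Round 3: Carlos 48, Jonas 105. Jonas has a majority.

Jonas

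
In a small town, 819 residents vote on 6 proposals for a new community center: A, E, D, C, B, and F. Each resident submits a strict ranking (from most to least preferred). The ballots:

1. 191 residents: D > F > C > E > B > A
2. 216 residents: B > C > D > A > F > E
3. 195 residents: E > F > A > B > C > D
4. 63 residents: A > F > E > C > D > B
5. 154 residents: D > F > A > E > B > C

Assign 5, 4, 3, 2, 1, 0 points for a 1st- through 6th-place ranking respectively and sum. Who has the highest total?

F

A: 191·0 + 216·2 + 195·3 + 63·5 + 154·3 = 1794
E: 191·2 + 216·0 + 195·5 + 63·3 + 154·2 = 1854
D: 191·5 + 216·3 + 195·0 + 63·1 + 154·5 = 2436
C: 191·3 + 216·4 + 195·1 + 63·2 + 154·0 = 1758
B: 191·1 + 216·5 + 195·2 + 63·0 + 154·1 = 1815
F: 191·4 + 216·1 + 195·4 + 63·4 + 154·4 = 2628
F has the highest Borda score (2628).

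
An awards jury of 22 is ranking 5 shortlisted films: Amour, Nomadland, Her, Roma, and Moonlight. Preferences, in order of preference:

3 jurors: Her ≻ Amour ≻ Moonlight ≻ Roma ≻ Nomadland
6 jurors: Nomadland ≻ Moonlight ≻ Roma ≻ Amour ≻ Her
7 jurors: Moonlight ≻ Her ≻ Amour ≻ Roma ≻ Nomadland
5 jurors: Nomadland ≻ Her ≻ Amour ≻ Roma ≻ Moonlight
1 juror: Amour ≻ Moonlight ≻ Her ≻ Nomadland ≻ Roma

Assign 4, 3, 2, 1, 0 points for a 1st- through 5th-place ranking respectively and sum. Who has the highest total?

Moonlight

Amour: 3·3 + 6·1 + 7·2 + 5·2 + 1·4 = 43
Nomadland: 3·0 + 6·4 + 7·0 + 5·4 + 1·1 = 45
Her: 3·4 + 6·0 + 7·3 + 5·3 + 1·2 = 50
Roma: 3·1 + 6·2 + 7·1 + 5·1 + 1·0 = 27
Moonlight: 3·2 + 6·3 + 7·4 + 5·0 + 1·3 = 55
Moonlight has the highest Borda score (55).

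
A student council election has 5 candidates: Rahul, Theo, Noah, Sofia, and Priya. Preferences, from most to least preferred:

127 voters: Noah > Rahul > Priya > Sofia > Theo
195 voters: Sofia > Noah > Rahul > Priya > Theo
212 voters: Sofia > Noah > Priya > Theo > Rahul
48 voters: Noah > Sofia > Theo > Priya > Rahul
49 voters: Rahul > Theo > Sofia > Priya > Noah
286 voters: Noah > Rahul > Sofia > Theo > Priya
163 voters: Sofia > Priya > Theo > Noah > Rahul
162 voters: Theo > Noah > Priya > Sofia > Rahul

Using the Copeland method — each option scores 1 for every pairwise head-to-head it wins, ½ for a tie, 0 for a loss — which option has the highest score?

Noah

Rahul: beats Theo and Priya; loses to Noah and Sofia → score 2.
Theo: loses to Rahul, Noah, Sofia, and Priya → score 0.
Noah: beats Rahul, Theo, Sofia, and Priya → score 4.
Sofia: beats Rahul, Theo, and Priya; loses to Noah → score 3.
Priya: beats Theo; loses to Rahul, Noah, and Sofia → score 1.
Noah has the best pairwise record.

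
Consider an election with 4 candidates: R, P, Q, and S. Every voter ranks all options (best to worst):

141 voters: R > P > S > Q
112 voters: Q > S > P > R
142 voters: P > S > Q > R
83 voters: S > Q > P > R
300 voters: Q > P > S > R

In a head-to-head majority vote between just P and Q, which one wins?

Voters preferring P to Q: 283; preferring Q to P: 495.
Q wins the head-to-head.

Q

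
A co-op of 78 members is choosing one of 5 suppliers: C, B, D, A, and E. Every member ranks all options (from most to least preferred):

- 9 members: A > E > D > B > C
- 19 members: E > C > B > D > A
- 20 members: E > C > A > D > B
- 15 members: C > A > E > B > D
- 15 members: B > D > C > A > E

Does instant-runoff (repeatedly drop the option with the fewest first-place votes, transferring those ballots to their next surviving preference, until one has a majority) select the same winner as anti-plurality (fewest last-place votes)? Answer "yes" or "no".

no

Instant-runoff — R1 C 15, B 15, D 0, A 9, E 39 (D out); R2 C 15, B 15, A 9, E 39 (A out); R3 C 15, B 15, E 48 (E winner). Winner: E.
Anti-plurality — last-place votes: C 9, B 20, D 15, A 19, E 15. Winner: C.
The two methods disagree.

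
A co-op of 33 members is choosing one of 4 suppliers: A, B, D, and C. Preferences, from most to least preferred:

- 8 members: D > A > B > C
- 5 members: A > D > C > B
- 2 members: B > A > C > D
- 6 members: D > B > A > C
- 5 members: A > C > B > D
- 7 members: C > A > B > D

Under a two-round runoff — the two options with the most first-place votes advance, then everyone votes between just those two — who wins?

Round 1 first-place votes: A 10, B 2, D 14, C 7.
D and A advance.
Runoff: D is preferred to A by 14 voters; A by 19.
A wins the runoff.

A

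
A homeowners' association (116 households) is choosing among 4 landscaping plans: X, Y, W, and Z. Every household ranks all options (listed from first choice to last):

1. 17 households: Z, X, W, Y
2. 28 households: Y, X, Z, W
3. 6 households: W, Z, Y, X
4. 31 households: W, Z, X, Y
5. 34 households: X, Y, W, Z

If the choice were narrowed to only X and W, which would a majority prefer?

Voters preferring X to W: 79; preferring W to X: 37.
X wins the head-to-head.

X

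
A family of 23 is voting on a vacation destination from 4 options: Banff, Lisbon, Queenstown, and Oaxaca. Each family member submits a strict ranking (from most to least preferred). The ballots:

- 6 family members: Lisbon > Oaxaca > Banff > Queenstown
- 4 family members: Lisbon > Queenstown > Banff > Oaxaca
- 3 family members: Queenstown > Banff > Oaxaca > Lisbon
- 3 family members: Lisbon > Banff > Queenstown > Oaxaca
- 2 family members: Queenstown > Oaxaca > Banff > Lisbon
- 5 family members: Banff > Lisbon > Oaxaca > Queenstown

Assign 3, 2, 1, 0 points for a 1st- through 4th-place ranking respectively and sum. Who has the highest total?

Lisbon

Banff: 6·1 + 4·1 + 3·2 + 3·2 + 2·1 + 5·3 = 39
Lisbon: 6·3 + 4·3 + 3·0 + 3·3 + 2·0 + 5·2 = 49
Queenstown: 6·0 + 4·2 + 3·3 + 3·1 + 2·3 + 5·0 = 26
Oaxaca: 6·2 + 4·0 + 3·1 + 3·0 + 2·2 + 5·1 = 24
Lisbon has the highest Borda score (49).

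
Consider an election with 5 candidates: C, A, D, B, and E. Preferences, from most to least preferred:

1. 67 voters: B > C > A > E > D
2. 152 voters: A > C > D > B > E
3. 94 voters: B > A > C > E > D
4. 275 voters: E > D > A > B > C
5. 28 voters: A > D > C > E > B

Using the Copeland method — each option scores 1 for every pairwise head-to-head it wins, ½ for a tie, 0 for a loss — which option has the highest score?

C: beats D and E; loses to A and B → score 2.
A: beats C, D, B, and E → score 4.
D: beats B; loses to C, A, and E → score 1.
B: beats C and E; loses to A and D → score 2.
E: beats D; loses to C, A, and B → score 1.
A has the best pairwise record.

A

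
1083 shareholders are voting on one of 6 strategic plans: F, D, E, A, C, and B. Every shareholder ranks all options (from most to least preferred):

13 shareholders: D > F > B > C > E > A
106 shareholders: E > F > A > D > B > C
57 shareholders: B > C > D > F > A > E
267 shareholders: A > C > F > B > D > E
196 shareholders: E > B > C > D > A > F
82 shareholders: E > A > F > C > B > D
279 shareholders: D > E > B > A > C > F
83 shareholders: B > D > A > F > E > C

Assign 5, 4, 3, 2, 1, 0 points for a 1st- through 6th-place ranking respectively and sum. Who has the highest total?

F: 13·4 + 106·4 + 57·2 + 267·3 + 196·0 + 82·3 + 279·0 + 83·2 = 1803
D: 13·5 + 106·2 + 57·3 + 267·1 + 196·2 + 82·0 + 279·5 + 83·4 = 2834
E: 13·1 + 106·5 + 57·0 + 267·0 + 196·5 + 82·5 + 279·4 + 83·1 = 3132
A: 13·0 + 106·3 + 57·1 + 267·5 + 196·1 + 82·4 + 279·2 + 83·3 = 3041
C: 13·2 + 106·0 + 57·4 + 267·4 + 196·3 + 82·2 + 279·1 + 83·0 = 2353
B: 13·3 + 106·1 + 57·5 + 267·2 + 196·4 + 82·1 + 279·3 + 83·5 = 3082
E has the highest Borda score (3132).

E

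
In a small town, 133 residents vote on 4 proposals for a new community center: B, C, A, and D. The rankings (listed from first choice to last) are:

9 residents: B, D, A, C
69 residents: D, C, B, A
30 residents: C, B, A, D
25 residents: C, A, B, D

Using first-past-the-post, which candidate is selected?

D

First-place votes: B 9, C 55, A 0, D 69.
D has the most first-place votes.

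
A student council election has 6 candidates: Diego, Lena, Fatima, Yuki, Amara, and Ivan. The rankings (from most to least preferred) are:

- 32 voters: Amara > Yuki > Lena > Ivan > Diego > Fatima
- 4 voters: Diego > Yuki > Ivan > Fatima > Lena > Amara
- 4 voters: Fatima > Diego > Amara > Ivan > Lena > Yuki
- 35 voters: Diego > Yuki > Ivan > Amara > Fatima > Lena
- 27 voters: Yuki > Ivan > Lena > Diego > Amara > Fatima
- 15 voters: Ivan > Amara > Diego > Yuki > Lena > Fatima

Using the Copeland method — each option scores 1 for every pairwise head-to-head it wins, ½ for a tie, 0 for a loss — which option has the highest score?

Diego: beats Fatima and Amara; loses to Lena, Yuki, and Ivan → score 2.
Lena: beats Diego and Fatima; loses to Yuki, Amara, and Ivan → score 2.
Fatima: loses to Diego, Lena, Yuki, Amara, and Ivan → score 0.
Yuki: beats Diego, Lena, Fatima, Amara, and Ivan → score 5.
Amara: beats Lena and Fatima; loses to Diego, Yuki, and Ivan → score 2.
Ivan: beats Diego, Lena, Fatima, and Amara; loses to Yuki → score 4.
Yuki has the best pairwise record.

Yuki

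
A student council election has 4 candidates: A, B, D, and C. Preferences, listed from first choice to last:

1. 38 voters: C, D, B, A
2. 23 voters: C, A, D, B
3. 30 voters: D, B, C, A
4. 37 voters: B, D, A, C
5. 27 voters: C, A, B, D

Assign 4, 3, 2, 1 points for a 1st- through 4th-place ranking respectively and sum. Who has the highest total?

C

A: 38·1 + 23·3 + 30·1 + 37·2 + 27·3 = 292
B: 38·2 + 23·1 + 30·3 + 37·4 + 27·2 = 391
D: 38·3 + 23·2 + 30·4 + 37·3 + 27·1 = 418
C: 38·4 + 23·4 + 30·2 + 37·1 + 27·4 = 449
C has the highest Borda score (449).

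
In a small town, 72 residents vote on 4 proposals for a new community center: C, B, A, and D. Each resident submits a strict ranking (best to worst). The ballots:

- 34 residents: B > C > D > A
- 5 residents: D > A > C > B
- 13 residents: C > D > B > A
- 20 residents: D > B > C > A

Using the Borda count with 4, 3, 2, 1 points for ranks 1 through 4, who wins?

B

C: 34·3 + 5·2 + 13·4 + 20·2 = 204
B: 34·4 + 5·1 + 13·2 + 20·3 = 227
A: 34·1 + 5·3 + 13·1 + 20·1 = 82
D: 34·2 + 5·4 + 13·3 + 20·4 = 207
B has the highest Borda score (227).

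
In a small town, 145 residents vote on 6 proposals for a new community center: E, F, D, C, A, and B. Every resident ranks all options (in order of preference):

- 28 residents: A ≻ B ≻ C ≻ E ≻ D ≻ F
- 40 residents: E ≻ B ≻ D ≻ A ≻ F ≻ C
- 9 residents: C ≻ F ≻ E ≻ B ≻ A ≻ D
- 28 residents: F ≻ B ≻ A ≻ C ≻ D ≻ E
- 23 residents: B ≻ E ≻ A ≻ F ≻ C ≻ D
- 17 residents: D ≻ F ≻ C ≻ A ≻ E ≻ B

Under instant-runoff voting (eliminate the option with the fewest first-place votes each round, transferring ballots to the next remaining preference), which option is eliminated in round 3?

B

Round 1: E 40, F 28, D 17, C 9, A 28, B 23. Eliminate C.
Round 2: E 40, F 37, D 17, A 28, B 23. Eliminate D.
Round 3: E 40, F 54, A 28, B 23. Eliminate B.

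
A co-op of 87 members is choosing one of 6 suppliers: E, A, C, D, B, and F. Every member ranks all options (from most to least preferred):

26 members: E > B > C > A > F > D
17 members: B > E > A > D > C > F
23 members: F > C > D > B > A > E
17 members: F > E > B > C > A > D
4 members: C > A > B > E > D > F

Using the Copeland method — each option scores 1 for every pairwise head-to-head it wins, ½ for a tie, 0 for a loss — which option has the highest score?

B

E: beats A, C, D, and F; loses to B → score 4.
A: beats D and F; loses to E, C, and B → score 2.
C: beats A, D, and F; loses to E and B → score 3.
D: loses to E, A, C, B, and F → score 0.
B: beats E, A, C, D, and F → score 5.
F: beats D; loses to E, A, C, and B → score 1.
B has the best pairwise record.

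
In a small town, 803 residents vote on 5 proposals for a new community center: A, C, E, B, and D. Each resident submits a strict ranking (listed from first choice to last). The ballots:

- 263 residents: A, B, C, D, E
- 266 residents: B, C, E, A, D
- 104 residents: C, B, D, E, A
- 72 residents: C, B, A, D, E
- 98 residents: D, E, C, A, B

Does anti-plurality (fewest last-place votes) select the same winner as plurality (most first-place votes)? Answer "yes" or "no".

no

Anti-plurality — last-place votes: A 104, C 0, E 335, B 98, D 266. Winner: C.
Plurality — first-place votes: A 263, C 176, E 0, B 266, D 98. Winner: B.
The two methods disagree.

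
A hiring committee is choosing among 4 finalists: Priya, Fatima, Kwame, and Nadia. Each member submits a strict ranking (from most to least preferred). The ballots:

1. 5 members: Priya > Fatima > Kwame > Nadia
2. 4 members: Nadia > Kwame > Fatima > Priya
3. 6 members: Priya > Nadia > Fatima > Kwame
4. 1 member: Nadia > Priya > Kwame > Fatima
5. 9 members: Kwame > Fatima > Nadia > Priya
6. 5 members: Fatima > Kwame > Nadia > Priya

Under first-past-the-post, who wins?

Priya

First-place votes: Priya 11, Fatima 5, Kwame 9, Nadia 5.
Priya has the most first-place votes.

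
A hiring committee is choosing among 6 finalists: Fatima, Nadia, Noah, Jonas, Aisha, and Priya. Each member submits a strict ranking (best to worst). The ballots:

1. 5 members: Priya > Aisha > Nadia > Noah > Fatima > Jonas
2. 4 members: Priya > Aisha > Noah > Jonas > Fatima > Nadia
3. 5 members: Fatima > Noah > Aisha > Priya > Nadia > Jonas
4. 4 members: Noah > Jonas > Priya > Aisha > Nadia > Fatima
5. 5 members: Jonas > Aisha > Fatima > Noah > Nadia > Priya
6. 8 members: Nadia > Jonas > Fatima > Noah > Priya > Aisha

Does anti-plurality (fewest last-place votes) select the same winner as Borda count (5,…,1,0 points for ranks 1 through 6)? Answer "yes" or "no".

yes

Anti-plurality — last-place votes: Fatima 4, Nadia 4, Noah 0, Jonas 10, Aisha 8, Priya 5. Winner: Noah.
Borda — scores: Fatima 73, Nadia 69, Noah 88, Jonas 81, Aisha 79, Priya 75. Winner: Noah.
The two methods agree.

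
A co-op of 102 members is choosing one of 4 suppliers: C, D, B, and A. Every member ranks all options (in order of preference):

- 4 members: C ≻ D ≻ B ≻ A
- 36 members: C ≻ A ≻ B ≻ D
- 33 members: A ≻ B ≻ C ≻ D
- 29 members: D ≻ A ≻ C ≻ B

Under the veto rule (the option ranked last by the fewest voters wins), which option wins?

Last-place votes: C 0, D 69, B 29, A 4.
C is ranked last by the fewest voters, so C wins.

C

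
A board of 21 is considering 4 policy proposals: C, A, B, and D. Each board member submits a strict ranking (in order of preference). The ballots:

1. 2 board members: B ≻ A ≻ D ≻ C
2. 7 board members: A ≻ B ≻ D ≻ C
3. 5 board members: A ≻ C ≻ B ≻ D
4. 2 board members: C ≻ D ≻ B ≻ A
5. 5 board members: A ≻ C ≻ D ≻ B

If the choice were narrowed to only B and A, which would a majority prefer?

Voters preferring B to A: 4; preferring A to B: 17.
A wins the head-to-head.

A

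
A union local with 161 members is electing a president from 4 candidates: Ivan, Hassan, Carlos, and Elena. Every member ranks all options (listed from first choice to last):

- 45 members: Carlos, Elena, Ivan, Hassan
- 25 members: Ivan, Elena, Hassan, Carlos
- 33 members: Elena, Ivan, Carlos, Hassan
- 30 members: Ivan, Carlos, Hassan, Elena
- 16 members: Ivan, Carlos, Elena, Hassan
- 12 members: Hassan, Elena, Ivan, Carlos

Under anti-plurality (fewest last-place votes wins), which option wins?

Last-place votes: Ivan 0, Hassan 94, Carlos 37, Elena 30.
Ivan is ranked last by the fewest voters, so Ivan wins.

Ivan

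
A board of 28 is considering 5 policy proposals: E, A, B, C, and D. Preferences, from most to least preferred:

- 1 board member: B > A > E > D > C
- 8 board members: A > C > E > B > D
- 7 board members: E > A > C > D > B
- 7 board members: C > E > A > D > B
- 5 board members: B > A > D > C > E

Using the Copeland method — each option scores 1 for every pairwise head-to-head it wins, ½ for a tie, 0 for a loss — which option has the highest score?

A

E: beats B and D; ties A; loses to C → score 2.5.
A: beats B, C, and D; ties E → score 3.5.
B: ties D; loses to E, A, and C → score 0.5.
C: beats E, B, and D; loses to A → score 3.
D: ties B; loses to E, A, and C → score 0.5.
A has the best pairwise record.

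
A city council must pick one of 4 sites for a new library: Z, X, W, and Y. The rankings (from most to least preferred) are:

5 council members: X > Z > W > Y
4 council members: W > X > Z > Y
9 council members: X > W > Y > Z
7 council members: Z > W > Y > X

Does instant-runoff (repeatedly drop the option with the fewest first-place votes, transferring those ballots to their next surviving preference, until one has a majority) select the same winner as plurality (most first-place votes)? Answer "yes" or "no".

Instant-runoff — R1 Z 7, X 14, W 4, Y 0 (X winner). Winner: X.
Plurality — first-place votes: Z 7, X 14, W 4, Y 0. Winner: X.
The two methods agree.

yes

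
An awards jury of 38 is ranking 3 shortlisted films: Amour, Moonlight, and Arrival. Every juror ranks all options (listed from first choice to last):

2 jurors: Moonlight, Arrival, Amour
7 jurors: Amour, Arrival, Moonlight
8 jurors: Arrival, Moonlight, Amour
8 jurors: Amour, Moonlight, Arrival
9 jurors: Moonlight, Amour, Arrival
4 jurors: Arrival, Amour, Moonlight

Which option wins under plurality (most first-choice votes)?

Amour

First-place votes: Amour 15, Moonlight 11, Arrival 12.
Amour has the most first-place votes.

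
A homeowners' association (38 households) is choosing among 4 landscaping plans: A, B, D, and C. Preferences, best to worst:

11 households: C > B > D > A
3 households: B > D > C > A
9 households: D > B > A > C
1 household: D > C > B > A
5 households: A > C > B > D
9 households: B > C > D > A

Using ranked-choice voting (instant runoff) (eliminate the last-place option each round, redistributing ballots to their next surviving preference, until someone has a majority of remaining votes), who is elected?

B

Round 1: A 5, B 12, D 10, C 11. Eliminate A.
Round 2: B 12, D 10, C 16. Eliminate D.
Round 3: B 21, C 17. B has a majority.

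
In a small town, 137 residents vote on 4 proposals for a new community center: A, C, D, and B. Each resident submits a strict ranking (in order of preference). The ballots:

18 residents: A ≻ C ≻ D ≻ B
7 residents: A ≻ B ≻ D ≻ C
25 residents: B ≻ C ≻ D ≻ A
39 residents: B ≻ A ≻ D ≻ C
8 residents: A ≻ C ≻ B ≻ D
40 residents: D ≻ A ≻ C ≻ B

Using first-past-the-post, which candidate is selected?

First-place votes: A 33, C 0, D 40, B 64.
B has the most first-place votes.

B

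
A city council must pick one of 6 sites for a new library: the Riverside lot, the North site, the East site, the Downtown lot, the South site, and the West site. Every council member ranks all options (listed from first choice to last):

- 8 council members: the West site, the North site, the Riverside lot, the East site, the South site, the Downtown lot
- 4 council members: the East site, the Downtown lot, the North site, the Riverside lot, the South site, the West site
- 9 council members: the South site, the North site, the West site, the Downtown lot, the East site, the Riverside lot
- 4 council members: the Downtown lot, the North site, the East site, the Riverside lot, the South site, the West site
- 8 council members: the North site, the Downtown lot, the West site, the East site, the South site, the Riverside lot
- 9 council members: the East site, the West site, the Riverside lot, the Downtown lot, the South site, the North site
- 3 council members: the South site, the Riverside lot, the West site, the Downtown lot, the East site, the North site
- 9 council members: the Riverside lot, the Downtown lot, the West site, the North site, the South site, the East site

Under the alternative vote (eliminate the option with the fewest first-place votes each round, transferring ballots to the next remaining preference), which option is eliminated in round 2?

the West site

Round 1: the Riverside lot 9, the North site 8, the East site 13, the Downtown lot 4, the South site 12, the West site 8. Eliminate the Downtown lot.
Round 2: the Riverside lot 9, the North site 12, the East site 13, the South site 12, the West site 8. Eliminate the West site.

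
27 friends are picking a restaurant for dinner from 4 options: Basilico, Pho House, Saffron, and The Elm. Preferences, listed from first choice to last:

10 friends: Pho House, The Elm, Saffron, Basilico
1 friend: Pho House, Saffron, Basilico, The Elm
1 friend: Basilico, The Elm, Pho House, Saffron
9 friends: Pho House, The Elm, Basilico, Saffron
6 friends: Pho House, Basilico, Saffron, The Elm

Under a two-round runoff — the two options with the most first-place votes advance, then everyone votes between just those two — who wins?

Round 1 first-place votes: Basilico 1, Pho House 26, Saffron 0, The Elm 0.
Pho House and Basilico advance.
Runoff: Pho House is preferred to Basilico by 26 voters; Basilico by 1.
Pho House wins the runoff.

Pho House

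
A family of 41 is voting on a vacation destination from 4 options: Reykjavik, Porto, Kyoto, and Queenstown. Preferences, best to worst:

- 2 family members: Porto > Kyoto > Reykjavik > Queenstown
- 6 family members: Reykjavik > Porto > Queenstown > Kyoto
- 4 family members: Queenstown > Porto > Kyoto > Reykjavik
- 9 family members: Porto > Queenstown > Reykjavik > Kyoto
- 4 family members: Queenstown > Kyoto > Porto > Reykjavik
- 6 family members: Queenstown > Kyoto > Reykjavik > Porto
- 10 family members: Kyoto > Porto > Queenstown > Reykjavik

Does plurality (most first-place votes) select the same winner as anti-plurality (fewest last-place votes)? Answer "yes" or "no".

Plurality — first-place votes: Reykjavik 6, Porto 11, Kyoto 10, Queenstown 14. Winner: Queenstown.
Anti-plurality — last-place votes: Reykjavik 18, Porto 6, Kyoto 15, Queenstown 2. Winner: Queenstown.
The two methods agree.

yes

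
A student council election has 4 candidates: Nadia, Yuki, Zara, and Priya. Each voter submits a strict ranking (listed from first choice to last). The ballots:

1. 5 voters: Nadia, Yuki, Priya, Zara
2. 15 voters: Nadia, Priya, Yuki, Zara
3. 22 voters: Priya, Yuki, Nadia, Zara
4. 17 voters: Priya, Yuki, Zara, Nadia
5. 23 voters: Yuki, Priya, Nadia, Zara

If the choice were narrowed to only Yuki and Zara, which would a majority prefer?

Voters preferring Yuki to Zara: 82; preferring Zara to Yuki: 0.
Yuki wins the head-to-head.

Yuki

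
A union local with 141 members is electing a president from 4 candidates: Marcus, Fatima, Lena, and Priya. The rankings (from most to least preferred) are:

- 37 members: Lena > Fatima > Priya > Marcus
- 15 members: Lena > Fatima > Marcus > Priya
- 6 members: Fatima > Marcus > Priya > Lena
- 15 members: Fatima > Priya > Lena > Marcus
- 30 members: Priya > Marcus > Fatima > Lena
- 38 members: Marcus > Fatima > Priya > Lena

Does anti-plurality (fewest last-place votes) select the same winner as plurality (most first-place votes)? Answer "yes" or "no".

no

Anti-plurality — last-place votes: Marcus 52, Fatima 0, Lena 74, Priya 15. Winner: Fatima.
Plurality — first-place votes: Marcus 38, Fatima 21, Lena 52, Priya 30. Winner: Lena.
The two methods disagree.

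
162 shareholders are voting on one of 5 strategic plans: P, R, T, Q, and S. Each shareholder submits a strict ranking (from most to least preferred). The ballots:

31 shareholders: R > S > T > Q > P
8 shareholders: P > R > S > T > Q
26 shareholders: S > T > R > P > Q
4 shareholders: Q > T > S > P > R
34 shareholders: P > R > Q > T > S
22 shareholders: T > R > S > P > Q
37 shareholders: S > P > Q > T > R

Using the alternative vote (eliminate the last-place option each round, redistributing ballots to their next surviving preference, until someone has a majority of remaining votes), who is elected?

R

Round 1: P 42, R 31, T 22, Q 4, S 63. Eliminate Q.
Round 2: P 42, R 31, T 26, S 63. Eliminate T.
Round 3: P 42, R 53, S 67. Eliminate P.
Round 4: R 95, S 67. R has a majority.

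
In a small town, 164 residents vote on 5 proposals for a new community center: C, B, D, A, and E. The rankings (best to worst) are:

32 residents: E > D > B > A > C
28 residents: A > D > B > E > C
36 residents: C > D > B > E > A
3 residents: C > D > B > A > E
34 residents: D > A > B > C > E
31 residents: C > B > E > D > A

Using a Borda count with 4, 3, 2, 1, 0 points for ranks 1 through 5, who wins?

D

C: 32·0 + 28·0 + 36·4 + 3·4 + 34·1 + 31·4 = 314
B: 32·2 + 28·2 + 36·2 + 3·2 + 34·2 + 31·3 = 359
D: 32·3 + 28·3 + 36·3 + 3·3 + 34·4 + 31·1 = 464
A: 32·1 + 28·4 + 36·0 + 3·1 + 34·3 + 31·0 = 249
E: 32·4 + 28·1 + 36·1 + 3·0 + 34·0 + 31·2 = 254
D has the highest Borda score (464).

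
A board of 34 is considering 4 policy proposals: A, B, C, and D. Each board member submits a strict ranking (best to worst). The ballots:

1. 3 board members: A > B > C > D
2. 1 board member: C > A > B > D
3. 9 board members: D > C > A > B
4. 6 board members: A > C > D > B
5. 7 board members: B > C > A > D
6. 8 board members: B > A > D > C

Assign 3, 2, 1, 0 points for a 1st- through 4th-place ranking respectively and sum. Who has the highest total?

A

A: 3·3 + 1·2 + 9·1 + 6·3 + 7·1 + 8·2 = 61
B: 3·2 + 1·1 + 9·0 + 6·0 + 7·3 + 8·3 = 52
C: 3·1 + 1·3 + 9·2 + 6·2 + 7·2 + 8·0 = 50
D: 3·0 + 1·0 + 9·3 + 6·1 + 7·0 + 8·1 = 41
A has the highest Borda score (61).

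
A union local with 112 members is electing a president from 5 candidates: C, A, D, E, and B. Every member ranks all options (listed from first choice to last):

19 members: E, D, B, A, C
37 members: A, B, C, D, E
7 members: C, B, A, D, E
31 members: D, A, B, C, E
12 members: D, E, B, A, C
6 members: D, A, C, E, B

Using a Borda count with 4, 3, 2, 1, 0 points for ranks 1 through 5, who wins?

A

C: 19·0 + 37·2 + 7·4 + 31·1 + 12·0 + 6·2 = 145
A: 19·1 + 37·4 + 7·2 + 31·3 + 12·1 + 6·3 = 304
D: 19·3 + 37·1 + 7·1 + 31·4 + 12·4 + 6·4 = 297
E: 19·4 + 37·0 + 7·0 + 31·0 + 12·3 + 6·1 = 118
B: 19·2 + 37·3 + 7·3 + 31·2 + 12·2 + 6·0 = 256
A has the highest Borda score (304).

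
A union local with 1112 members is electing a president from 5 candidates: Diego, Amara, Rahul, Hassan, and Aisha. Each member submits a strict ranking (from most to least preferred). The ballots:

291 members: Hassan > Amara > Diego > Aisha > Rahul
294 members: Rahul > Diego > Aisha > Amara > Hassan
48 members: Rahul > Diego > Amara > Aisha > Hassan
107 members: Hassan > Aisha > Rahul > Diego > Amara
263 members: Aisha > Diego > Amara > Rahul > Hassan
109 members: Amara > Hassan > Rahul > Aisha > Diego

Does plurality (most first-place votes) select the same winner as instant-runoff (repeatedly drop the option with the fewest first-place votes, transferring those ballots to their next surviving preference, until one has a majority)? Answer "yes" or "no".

Plurality — first-place votes: Diego 0, Amara 109, Rahul 342, Hassan 398, Aisha 263. Winner: Hassan.
Instant-runoff — R1 Diego 0, Amara 109, Rahul 342, Hassan 398, Aisha 263 (Diego out); R2 Amara 109, Rahul 342, Hassan 398, Aisha 263 (Amara out); R3 Rahul 342, Hassan 507, Aisha 263 (Aisha out); R4 Rahul 605, Hassan 507 (Rahul winner). Winner: Rahul.
The two methods disagree.

no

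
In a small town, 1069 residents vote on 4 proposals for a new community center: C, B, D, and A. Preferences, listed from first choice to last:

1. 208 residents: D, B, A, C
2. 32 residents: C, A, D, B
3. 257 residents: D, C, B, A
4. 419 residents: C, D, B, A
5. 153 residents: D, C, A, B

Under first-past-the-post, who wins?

First-place votes: C 451, B 0, D 618, A 0.
D has the most first-place votes.

D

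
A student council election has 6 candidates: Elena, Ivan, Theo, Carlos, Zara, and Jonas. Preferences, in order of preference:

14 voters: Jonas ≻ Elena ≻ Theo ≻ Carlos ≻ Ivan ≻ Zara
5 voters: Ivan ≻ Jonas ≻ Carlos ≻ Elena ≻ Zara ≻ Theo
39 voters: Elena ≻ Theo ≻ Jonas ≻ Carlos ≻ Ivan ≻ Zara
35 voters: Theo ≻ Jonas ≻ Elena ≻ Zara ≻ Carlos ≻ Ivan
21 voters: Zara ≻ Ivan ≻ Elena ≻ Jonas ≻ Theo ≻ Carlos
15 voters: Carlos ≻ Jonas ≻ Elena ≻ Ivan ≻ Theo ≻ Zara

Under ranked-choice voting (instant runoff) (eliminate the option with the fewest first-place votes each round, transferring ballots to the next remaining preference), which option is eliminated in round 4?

Jonas

Round 1: Elena 39, Ivan 5, Theo 35, Carlos 15, Zara 21, Jonas 14. Eliminate Ivan.
Round 2: Elena 39, Theo 35, Carlos 15, Zara 21, Jonas 19. Eliminate Carlos.
Round 3: Elena 39, Theo 35, Zara 21, Jonas 34. Eliminate Zara.
Round 4: Elena 60, Theo 35, Jonas 34. Eliminate Jonas.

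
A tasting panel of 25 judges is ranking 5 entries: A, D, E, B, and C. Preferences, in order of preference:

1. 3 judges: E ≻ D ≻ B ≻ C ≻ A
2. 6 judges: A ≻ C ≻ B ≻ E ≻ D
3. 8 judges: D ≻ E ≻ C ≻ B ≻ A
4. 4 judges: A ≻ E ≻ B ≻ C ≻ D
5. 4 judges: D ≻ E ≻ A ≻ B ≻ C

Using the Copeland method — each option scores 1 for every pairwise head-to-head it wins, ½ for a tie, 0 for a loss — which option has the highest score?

E

A: beats B and C; loses to D and E → score 2.
D: beats A, B, and C; loses to E → score 3.
E: beats A, D, B, and C → score 4.
B: loses to A, D, E, and C → score 0.
C: beats B; loses to A, D, and E → score 1.
E has the best pairwise record.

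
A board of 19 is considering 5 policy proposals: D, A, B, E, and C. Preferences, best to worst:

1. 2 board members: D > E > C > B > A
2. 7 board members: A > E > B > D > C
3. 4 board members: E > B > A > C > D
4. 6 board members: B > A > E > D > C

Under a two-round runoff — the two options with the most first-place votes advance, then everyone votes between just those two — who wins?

B

Round 1 first-place votes: D 2, A 7, B 6, E 4, C 0.
A and B advance.
Runoff: A is preferred to B by 7 voters; B by 12.
B wins the runoff.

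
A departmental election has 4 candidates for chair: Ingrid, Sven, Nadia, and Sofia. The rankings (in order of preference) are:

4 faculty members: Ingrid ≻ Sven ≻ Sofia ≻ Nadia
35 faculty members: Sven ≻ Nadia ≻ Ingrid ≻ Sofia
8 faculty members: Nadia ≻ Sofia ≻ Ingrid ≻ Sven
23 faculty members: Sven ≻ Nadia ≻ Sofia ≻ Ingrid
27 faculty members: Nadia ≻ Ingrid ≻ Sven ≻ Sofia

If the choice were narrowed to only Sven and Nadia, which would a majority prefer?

Voters preferring Sven to Nadia: 62; preferring Nadia to Sven: 35.
Sven wins the head-to-head.

Sven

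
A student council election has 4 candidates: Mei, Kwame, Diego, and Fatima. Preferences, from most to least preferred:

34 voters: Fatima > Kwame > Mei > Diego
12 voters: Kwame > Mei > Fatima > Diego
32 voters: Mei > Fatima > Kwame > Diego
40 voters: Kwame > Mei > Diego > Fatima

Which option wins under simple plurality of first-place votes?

First-place votes: Mei 32, Kwame 52, Diego 0, Fatima 34.
Kwame has the most first-place votes.

Kwame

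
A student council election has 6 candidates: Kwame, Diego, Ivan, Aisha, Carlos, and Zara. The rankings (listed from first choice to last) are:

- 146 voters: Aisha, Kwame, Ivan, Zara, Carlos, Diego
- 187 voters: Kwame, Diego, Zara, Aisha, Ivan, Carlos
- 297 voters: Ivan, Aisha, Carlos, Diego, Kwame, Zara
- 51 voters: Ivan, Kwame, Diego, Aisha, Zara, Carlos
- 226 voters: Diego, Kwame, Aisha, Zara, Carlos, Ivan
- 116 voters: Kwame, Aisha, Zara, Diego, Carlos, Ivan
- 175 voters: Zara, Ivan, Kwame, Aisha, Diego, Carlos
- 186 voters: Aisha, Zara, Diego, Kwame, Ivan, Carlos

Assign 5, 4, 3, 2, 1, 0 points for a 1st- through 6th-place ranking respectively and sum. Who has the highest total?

Kwame: 146·4 + 187·5 + 297·1 + 51·4 + 226·4 + 116·5 + 175·3 + 186·2 = 4401
Diego: 146·0 + 187·4 + 297·2 + 51·3 + 226·5 + 116·2 + 175·1 + 186·3 = 3590
Ivan: 146·3 + 187·1 + 297·5 + 51·5 + 226·0 + 116·0 + 175·4 + 186·1 = 3251
Aisha: 146·5 + 187·2 + 297·4 + 51·2 + 226·3 + 116·4 + 175·2 + 186·5 = 4816
Carlos: 146·1 + 187·0 + 297·3 + 51·0 + 226·1 + 116·1 + 175·0 + 186·0 = 1379
Zara: 146·2 + 187·3 + 297·0 + 51·1 + 226·2 + 116·3 + 175·5 + 186·4 = 3323
Aisha has the highest Borda score (4816).

Aisha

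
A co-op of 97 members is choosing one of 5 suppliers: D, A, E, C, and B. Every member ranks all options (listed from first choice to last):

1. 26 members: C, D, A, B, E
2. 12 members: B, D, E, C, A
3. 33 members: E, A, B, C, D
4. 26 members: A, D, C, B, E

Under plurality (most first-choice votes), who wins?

First-place votes: D 0, A 26, E 33, C 26, B 12.
E has the most first-place votes.

E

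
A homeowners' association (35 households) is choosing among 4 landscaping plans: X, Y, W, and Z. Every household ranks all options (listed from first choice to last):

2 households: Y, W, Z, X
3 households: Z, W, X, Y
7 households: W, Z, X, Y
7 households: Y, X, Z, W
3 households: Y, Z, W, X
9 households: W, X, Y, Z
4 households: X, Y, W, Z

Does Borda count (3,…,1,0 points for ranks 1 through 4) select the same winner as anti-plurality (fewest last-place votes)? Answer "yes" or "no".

Borda — scores: X 54, Y 53, W 65, Z 38. Winner: W.
Anti-plurality — last-place votes: X 5, Y 10, W 7, Z 13. Winner: X.
The two methods disagree.

no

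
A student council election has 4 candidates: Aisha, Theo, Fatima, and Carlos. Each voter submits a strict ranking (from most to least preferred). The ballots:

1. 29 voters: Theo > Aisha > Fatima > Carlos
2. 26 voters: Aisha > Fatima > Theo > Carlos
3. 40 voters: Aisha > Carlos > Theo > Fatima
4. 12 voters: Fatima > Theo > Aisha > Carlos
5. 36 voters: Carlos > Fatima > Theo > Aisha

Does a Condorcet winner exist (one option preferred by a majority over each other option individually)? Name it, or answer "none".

none

Checking pairwise contests:
Theo beats Aisha 77–66.
Fatima beats Theo 74–69.
Aisha beats Fatima 95–48.
Aisha beats Carlos 107–36.
Every option loses at least one head-to-head, so there is no Condorcet winner.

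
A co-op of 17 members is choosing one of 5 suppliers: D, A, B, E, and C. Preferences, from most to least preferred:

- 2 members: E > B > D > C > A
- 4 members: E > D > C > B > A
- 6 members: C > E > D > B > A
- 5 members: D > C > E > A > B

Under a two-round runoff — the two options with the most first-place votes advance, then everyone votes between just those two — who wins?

C

Round 1 first-place votes: D 5, A 0, B 0, E 6, C 6.
E and C advance.
Runoff: E is preferred to C by 6 voters; C by 11.
C wins the runoff.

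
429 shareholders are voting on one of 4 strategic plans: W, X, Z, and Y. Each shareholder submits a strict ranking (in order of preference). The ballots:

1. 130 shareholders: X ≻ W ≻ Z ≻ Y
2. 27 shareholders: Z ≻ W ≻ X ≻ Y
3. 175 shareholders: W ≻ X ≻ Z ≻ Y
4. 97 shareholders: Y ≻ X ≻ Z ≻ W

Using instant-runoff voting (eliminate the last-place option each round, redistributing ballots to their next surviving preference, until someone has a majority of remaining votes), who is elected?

X

Round 1: W 175, X 130, Z 27, Y 97. Eliminate Z.
Round 2: W 202, X 130, Y 97. Eliminate Y.
Round 3: W 202, X 227. X has a majority.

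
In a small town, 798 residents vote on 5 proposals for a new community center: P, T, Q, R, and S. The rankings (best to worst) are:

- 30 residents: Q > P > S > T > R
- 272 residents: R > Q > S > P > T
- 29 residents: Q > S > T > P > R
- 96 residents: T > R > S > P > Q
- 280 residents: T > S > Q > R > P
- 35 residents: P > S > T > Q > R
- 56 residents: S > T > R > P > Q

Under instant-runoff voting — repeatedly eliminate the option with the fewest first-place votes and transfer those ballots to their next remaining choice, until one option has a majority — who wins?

Round 1: P 35, T 376, Q 59, R 272, S 56. Eliminate P.
Round 2: T 376, Q 59, R 272, S 91. Eliminate Q.
Round 3: T 376, R 272, S 150. Eliminate S.
Round 4: T 526, R 272. T has a majority.

T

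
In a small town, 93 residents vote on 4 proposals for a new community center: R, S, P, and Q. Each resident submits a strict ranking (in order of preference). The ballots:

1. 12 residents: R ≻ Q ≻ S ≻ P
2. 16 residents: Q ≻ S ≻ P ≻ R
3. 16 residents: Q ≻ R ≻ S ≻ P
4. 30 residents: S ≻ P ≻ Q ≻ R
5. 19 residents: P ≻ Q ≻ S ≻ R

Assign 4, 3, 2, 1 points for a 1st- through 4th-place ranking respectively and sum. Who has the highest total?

Q

R: 12·4 + 16·1 + 16·3 + 30·1 + 19·1 = 161
S: 12·2 + 16·3 + 16·2 + 30·4 + 19·2 = 262
P: 12·1 + 16·2 + 16·1 + 30·3 + 19·4 = 226
Q: 12·3 + 16·4 + 16·4 + 30·2 + 19·3 = 281
Q has the highest Borda score (281).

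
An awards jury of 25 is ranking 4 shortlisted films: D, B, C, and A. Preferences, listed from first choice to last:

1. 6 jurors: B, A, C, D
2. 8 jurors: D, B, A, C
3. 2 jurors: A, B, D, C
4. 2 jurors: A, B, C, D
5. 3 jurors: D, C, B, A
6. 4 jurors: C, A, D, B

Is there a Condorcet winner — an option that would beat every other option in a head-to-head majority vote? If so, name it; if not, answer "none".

Checking pairwise contests:
A beats D 14–11.
D beats B 15–10.
D beats C 13–12.
B beats A 17–8.
Every option loses at least one head-to-head, so there is no Condorcet winner.

none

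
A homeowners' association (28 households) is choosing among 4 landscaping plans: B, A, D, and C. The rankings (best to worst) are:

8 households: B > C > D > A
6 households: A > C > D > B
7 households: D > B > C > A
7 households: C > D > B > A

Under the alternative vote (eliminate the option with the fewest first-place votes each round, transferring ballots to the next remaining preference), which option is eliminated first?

Round 1: B 8, A 6, D 7, C 7. Eliminate A.

A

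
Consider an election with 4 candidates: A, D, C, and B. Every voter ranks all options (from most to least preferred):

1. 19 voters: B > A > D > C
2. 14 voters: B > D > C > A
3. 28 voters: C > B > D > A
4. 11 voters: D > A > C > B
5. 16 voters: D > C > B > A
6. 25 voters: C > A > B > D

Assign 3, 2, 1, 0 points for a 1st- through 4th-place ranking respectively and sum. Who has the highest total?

A: 19·2 + 14·0 + 28·0 + 11·2 + 16·0 + 25·2 = 110
D: 19·1 + 14·2 + 28·1 + 11·3 + 16·3 + 25·0 = 156
C: 19·0 + 14·1 + 28·3 + 11·1 + 16·2 + 25·3 = 216
B: 19·3 + 14·3 + 28·2 + 11·0 + 16·1 + 25·1 = 196
C has the highest Borda score (216).

C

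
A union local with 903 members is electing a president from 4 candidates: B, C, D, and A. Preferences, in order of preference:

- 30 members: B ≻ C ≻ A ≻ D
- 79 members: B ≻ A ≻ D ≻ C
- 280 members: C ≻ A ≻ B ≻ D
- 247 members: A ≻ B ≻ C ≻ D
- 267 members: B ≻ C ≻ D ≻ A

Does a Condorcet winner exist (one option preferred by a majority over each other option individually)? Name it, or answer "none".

Checking pairwise contests:
A beats B 527–376.
B beats C 623–280.
B beats D 903–0.
C beats A 577–326.
Every option loses at least one head-to-head, so there is no Condorcet winner.

none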